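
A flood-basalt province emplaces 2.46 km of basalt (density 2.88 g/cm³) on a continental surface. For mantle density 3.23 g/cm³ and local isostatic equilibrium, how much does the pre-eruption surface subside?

Subaerial loading: s = t ρ_load / ρ_m.
s = 2.46 km × 2.88/3.23 = 2.19 km.

2.19 km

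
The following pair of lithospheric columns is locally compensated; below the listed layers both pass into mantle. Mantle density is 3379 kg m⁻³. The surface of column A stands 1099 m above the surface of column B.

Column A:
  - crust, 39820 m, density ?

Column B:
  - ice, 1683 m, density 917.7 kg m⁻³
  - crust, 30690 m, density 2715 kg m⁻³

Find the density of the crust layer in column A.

Take the compensation level at the base of the deeper column (depth z_c below the surface of column A) and equate Σ ρ_i t_i down to z_c; mantle fills any gap and the z_c terms cancel.
Column A: 39820×ρ + (z_c − 39820)×3379
Column B: 1099×0 + 1683×917.7 + 30690×2715 + (z_c − 1099 − 32373)×3379
The z_c×3379 term appears on both sides and cancels. Collect the known terms of each column as K = Σ(ρt)_known − 3379 × (depth of known layers): K_A = 0 − 3379×39820 = −134551780; K_B = 84867839.1 − 3379×(1099 + 32373) = −28234048.9.
Balance: K_A + 39820×ρ = K_B, so ρ = (K_B − K_A)/39820 = 106318000/39820 = 2670 kg m⁻³.

2670 kg m⁻³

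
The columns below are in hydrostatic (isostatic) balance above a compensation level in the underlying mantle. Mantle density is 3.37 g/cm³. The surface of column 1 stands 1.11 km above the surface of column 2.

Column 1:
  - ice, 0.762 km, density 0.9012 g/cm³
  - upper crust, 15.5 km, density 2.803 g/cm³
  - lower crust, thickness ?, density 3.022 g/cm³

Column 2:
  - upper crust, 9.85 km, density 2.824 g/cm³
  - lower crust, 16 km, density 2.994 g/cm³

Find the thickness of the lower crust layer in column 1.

Take the compensation level at the base of the deeper column (depth z_c below the surface of column 1) and equate Σ ρ_i t_i down to z_c; mantle fills any gap and the z_c terms cancel.
Column 1: 0.762×0.9012 + 15.5×2.803 + x×3.022 + (z_c − 16.262 − x)×3.37
Column 2: 1.11×0 + 9.85×2.824 + 16×2.994 + (z_c − 1.11 − 25.85)×3.37
The z_c×3.37 term appears on both sides and cancels. Collect the known terms of each column as K = Σ(ρt)_known − 3.37 × (depth of known layers): K_1 = 44.1332144 − 3.37×16.262 = −10.6697256; K_2 = 75.7204 − 3.37×(1.11 + 25.85) = −15.1348.
Balance: K_1 − x×(3.37 − 3.022) = K_2, so x = (K_1 − K_2)/(3.37 − 3.022) = 4.46507/0.348 = 12.8 km.

12.8 km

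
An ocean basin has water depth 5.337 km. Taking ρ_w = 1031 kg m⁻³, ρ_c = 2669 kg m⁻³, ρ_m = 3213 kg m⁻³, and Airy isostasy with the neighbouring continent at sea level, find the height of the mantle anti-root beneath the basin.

16.1 km

By Archimedes' principle applied to the lithosphere: replacing crust with seawater at the top is compensated by replacing crust with mantle at the base: d (ρ_c − ρ_w) = a (ρ_m − ρ_c).
a = d (ρ_c − ρ_w)/(ρ_m − ρ_c) = 5.337 km × 1638/544 = 16.1 km.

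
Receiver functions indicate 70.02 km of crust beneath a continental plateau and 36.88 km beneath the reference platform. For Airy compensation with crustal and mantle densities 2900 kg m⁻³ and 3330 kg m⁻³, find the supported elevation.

Excess crust Δ = 70.02 km − 36.88 km = 33.14 km, split between elevation h and root r with h + r = Δ.
Airy balance ρ_c h = (ρ_m − ρ_c) r gives r = h ρ_c/(ρ_m − ρ_c), so h (1 + ρ_c/(ρ_m − ρ_c)) = Δ, i.e. h = Δ (ρ_m − ρ_c)/ρ_m.
h = 33.14 km × 430/3330 = 4.28 km.

4.28 km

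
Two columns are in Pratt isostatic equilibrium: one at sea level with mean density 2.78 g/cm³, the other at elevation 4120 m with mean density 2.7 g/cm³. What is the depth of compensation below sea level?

ρ_ref D = ρ (D + h) → D (ρ_ref − ρ) = ρ h.
D = ρ h/(ρ_ref − ρ) = 2.7 × 4120 m/(2.78 − 2.7) = 139000 m.

139000 m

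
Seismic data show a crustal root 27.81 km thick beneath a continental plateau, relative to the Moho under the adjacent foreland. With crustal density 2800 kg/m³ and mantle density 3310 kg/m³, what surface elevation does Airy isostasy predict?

5.07 km

Balancing pressure at the compensation depth: ρ_c h = (ρ_m − ρ_c) r.
h = r (ρ_m − ρ_c) / ρ_c = 27.81 km × (3310 − 2800) / 2800 = 5.07 km.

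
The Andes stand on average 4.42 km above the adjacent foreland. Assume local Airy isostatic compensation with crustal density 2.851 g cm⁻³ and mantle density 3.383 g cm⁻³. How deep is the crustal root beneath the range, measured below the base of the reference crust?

23.7 km

Equating mass per unit area of the two columns: the weight of the topography is balanced by the buoyancy of the root, ρ_c h = (ρ_m − ρ_c) r.
r = h · ρ_c / (ρ_m − ρ_c) = 4.42 km × 2.851 / (3.383 − 2.851) = 23.7 km.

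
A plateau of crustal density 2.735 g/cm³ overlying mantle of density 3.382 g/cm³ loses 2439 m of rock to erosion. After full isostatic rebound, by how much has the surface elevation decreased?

Rebound u = e ρ_c/ρ_m = 2439 m × 2.735/3.382 = 1972 m.
Net surface drop = e − u = 2439 m − 1972 m = e (ρ_m − ρ_c)/ρ_m = 467 m.

467 m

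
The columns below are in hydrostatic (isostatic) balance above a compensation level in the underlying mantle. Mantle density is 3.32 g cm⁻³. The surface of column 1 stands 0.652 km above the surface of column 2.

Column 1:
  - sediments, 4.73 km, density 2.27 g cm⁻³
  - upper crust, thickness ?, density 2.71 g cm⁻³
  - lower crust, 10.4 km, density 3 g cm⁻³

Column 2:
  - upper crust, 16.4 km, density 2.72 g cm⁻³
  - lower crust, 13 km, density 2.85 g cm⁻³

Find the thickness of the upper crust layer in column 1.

Take the compensation level at the base of the deeper column (depth z_c below the surface of column 1) and equate Σ ρ_i t_i down to z_c; mantle fills any gap and the z_c terms cancel.
Column 1: 4.73×2.27 + x×2.71 + 10.4×3 + (z_c − 15.13 − x)×3.32
Column 2: 0.652×0 + 16.4×2.72 + 13×2.85 + (z_c − 0.652 − 29.4)×3.32
The z_c×3.32 term appears on both sides and cancels. Collect the known terms of each column as K = Σ(ρt)_known − 3.32 × (depth of known layers): K_1 = 41.9371 − 3.32×15.13 = −8.2945; K_2 = 81.658 − 3.32×(0.652 + 29.4) = −18.11464.
Balance: K_1 − x×(3.32 − 2.71) = K_2, so x = (K_1 − K_2)/(3.32 − 2.71) = 9.82014/0.61 = 16.1 km.

16.1 km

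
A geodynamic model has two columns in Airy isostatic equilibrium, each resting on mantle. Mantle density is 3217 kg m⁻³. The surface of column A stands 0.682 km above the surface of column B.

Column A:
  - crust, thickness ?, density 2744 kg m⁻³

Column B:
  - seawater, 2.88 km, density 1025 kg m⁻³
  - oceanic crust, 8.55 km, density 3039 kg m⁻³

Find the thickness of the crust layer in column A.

21.2 km

Take the compensation level at the base of the deeper column (depth z_c below the surface of column A) and equate Σ ρ_i t_i down to z_c; mantle fills any gap and the z_c terms cancel.
Column A: x×2744 + (z_c − 0 − x)×3217
Column B: 0.682×0 + 2.88×1025 + 8.55×3039 + (z_c − 0.682 − 11.43)×3217
The z_c×3217 term appears on both sides and cancels. Collect the known terms of each column as K = Σ(ρt)_known − 3217 × (depth of known layers): K_A = 0 − 3217×0 = 0; K_B = 28935.45 − 3217×(0.682 + 11.43) = −10028.854.
Balance: K_A − x×(3217 − 2744) = K_B, so x = (K_A − K_B)/(3217 − 2744) = 10028.9/473 = 21.2 km.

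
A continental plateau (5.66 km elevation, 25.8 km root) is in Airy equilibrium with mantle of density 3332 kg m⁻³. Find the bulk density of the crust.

2730 kg m⁻³

ρ_c h = (ρ_m − ρ_c) r → ρ_c (h + r) = ρ_m r → ρ_c = ρ_m r / (h + r).
ρ_c = 3332 × 25.8 km / (5.66 km + 25.8 km) = 2730 kg m⁻³.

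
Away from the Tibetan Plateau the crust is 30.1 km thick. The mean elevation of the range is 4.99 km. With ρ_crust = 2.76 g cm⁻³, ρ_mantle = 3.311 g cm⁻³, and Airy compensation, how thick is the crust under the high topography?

Root depth r = h ρ_c / (ρ_m − ρ_c) = 4.99 km × 2.76 / 0.551 = 25 km.
Total thickness = T + h + r = 30.1 km + 4.99 km + 25 km = 60.1 km.

60.1 km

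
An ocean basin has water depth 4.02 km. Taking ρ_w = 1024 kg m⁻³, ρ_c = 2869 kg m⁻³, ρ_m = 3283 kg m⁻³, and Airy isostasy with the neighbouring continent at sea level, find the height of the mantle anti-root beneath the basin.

17.9 km

Equating mass per unit area of the two columns: replacing crust with seawater at the top is compensated by replacing crust with mantle at the base: d (ρ_c − ρ_w) = a (ρ_m − ρ_c).
a = d (ρ_c − ρ_w)/(ρ_m − ρ_c) = 4.02 km × 1845/414 = 17.9 km.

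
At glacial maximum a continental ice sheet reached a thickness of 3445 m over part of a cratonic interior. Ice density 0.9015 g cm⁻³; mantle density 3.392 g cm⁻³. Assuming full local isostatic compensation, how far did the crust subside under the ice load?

By Archimedes' principle applied to the lithosphere: the ice load ρ_ice t is balanced by mantle displaced below, ρ_m s.
s = t ρ_ice / ρ_m = 3445 m × 0.9015/3.392 = 916 m.

916 m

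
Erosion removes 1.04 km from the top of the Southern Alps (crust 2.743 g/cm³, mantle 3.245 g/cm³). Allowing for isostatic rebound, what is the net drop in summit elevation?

Rebound u = e ρ_c/ρ_m = 1.04 km × 2.743/3.245 = 0.8791 km.
Net surface drop = e − u = 1.04 km − 0.8791 km = e (ρ_m − ρ_c)/ρ_m = 0.161 km.

0.161 km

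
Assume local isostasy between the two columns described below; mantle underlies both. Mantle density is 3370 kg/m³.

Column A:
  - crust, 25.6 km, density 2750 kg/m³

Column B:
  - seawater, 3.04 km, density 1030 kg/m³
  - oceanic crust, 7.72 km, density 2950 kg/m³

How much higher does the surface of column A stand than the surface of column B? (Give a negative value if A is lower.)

1.64 km

For any compensation level in the mantle, the mantle terms cancel and isostasy reduces to e = (Σt_A − Σt_B) − (Σ(ρt)_A − Σ(ρt)_B) / ρ_m.
Σt_A = 25.6 km; Σt_B = 10.76 km; Σ(ρt)_A = 70400; Σ(ρt)_B = 25905.2 (in km·kg/m³).
e = (25.6 − 10.76) − (70400 − 25905.2) / 3370 = 1.64 km.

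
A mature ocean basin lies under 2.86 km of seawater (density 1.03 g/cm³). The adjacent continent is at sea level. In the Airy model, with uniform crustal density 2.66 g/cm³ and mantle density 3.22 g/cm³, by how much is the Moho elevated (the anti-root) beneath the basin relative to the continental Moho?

Equating mass per unit area of the two columns: replacing crust with seawater at the top is compensated by replacing crust with mantle at the base: d (ρ_c − ρ_w) = a (ρ_m − ρ_c).
a = d (ρ_c − ρ_w)/(ρ_m − ρ_c) = 2.86 km × 1.63/0.56 = 8.32 km.

8.32 km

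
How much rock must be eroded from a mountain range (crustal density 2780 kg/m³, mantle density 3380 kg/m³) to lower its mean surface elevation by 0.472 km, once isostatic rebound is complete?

2.66 km

Net drop Δ = e − u = e − e ρ_c/ρ_m = e (ρ_m − ρ_c)/ρ_m.
e = Δ ρ_m/(ρ_m − ρ_c) = 0.472 km × 3380/600 = 2.66 km.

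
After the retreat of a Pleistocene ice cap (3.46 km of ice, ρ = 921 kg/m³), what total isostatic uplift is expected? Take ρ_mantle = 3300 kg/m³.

Removing the load lets mantle flow back in; uplift u satisfies ρ_ice t = ρ_m u.
u = t ρ_ice/ρ_m = 3.46 km × 921/3300 = 0.966 km.

0.966 km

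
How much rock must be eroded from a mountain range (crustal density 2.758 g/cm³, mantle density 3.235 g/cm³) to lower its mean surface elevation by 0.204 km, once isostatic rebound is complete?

Net drop Δ = e − u = e − e ρ_c/ρ_m = e (ρ_m − ρ_c)/ρ_m.
e = Δ ρ_m/(ρ_m − ρ_c) = 0.204 km × 3.235/0.477 = 1.38 km.

1.38 km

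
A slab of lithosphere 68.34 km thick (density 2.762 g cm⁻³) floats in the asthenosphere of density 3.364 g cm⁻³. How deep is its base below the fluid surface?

Draft d = t ρ_obj/ρ_fluid = 68.34 km × 2.762/3.364 = 56.1 km.

56.1 km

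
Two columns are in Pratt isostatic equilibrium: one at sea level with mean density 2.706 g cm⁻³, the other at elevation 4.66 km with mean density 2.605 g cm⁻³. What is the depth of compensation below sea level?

120 km

ρ_ref D = ρ (D + h) → D (ρ_ref − ρ) = ρ h.
D = ρ h/(ρ_ref − ρ) = 2.605 × 4.66 km/(2.706 − 2.605) = 120 km.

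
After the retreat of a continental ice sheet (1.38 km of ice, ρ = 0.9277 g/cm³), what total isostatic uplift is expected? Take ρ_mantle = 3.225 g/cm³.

0.397 km

Removing the load lets mantle flow back in; uplift u satisfies ρ_ice t = ρ_m u.
u = t ρ_ice/ρ_m = 1.38 km × 0.9277/3.225 = 0.397 km.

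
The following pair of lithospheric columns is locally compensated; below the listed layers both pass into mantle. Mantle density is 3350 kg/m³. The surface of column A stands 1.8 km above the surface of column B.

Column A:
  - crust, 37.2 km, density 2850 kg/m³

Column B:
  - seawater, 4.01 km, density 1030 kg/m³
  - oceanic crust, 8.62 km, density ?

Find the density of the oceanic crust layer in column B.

2970 kg/m³

Take the compensation level at the base of the deeper column (depth z_c below the surface of column A) and equate Σ ρ_i t_i down to z_c; mantle fills any gap and the z_c terms cancel.
Column A: 37.2×2850 + (z_c − 37.2)×3350
Column B: 1.8×0 + 4.01×1030 + 8.62×ρ + (z_c − 1.8 − 12.63)×3350
The z_c×3350 term appears on both sides and cancels. Collect the known terms of each column as K = Σ(ρt)_known − 3350 × (depth of known layers): K_A = 106020 − 3350×37.2 = −18600; K_B = 4130.3 − 3350×(1.8 + 12.63) = −44210.2.
Balance: K_A = K_B + 8.62×ρ, so ρ = (K_A − K_B)/8.62 = 25610.2/8.62 = 2970 kg/m³.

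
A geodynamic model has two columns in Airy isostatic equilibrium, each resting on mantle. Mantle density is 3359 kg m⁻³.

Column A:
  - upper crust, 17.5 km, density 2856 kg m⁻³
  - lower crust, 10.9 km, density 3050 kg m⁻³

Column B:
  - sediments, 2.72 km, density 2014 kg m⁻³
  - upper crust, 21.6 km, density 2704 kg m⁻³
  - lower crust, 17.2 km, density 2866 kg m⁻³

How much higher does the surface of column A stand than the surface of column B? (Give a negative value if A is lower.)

For any compensation level in the mantle, the mantle terms cancel and isostasy reduces to e = (Σt_A − Σt_B) − (Σ(ρt)_A − Σ(ρt)_B) / ρ_m.
Σt_A = 28.4 km; Σt_B = 41.52 km; Σ(ρt)_A = 83225; Σ(ρt)_B = 113179.68 (in km·kg m⁻³).
e = (28.4 − 41.52) − (83225 − 113179.68) / 3359 = −4.2 km.

−4.2 km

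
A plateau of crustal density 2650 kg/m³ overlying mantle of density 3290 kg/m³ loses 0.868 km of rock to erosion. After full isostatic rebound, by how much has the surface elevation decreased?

0.169 km

Rebound u = e ρ_c/ρ_m = 0.868 km × 2650/3290 = 0.6991 km.
Net surface drop = e − u = 0.868 km − 0.6991 km = e (ρ_m − ρ_c)/ρ_m = 0.169 km.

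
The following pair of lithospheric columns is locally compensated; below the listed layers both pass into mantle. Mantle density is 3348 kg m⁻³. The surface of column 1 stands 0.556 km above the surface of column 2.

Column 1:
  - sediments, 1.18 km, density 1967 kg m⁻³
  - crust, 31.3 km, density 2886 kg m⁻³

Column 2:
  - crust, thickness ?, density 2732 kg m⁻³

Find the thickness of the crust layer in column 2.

23.1 km

Take the compensation level at the base of the deeper column (depth z_c below the surface of column 1) and equate Σ ρ_i t_i down to z_c; mantle fills any gap and the z_c terms cancel.
Column 1: 1.18×1967 + 31.3×2886 + (z_c − 32.48)×3348
Column 2: 0.556×0 + x×2732 + (z_c − 0.556 − 0 − x)×3348
The z_c×3348 term appears on both sides and cancels. Collect the known terms of each column as K = Σ(ρt)_known − 3348 × (depth of known layers): K_1 = 92652.86 − 3348×32.48 = −16090.18; K_2 = 0 − 3348×(0.556 + 0) = −1861.488.
Balance: K_1 = K_2 − x×(3348 − 2732), so x = (K_2 − K_1)/(3348 − 2732) = 14228.7/616 = 23.1 km.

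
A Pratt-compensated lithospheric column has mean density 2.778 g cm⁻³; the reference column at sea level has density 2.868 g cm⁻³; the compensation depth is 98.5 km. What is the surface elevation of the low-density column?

3.19 km

ρ_ref D = ρ (D + h) → h = D (ρ_ref − ρ)/ρ.
h = 98.5 km × (2.868 − 2.778)/2.778 = 3.19 km.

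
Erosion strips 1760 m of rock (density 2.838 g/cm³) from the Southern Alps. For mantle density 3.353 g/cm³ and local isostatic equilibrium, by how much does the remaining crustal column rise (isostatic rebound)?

1490 m

Unloading: uplift u = e ρ_c/ρ_m = 1760 m × 2.838/3.353 = 1490 m.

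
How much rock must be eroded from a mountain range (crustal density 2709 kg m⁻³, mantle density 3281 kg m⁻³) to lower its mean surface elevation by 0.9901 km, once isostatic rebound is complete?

5.68 km

Net drop Δ = e − u = e − e ρ_c/ρ_m = e (ρ_m − ρ_c)/ρ_m.
e = Δ ρ_m/(ρ_m − ρ_c) = 0.9901 km × 3281/572 = 5.68 km.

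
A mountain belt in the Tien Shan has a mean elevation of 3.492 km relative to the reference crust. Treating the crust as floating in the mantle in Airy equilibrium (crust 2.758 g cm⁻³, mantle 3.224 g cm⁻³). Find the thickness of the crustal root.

Isostatic balance requires: the weight of the topography is balanced by the buoyancy of the root, ρ_c h = (ρ_m − ρ_c) r.
r = h · ρ_c / (ρ_m − ρ_c) = 3.492 km × 2.758 / (3.224 − 2.758) = 20.7 km.

20.7 km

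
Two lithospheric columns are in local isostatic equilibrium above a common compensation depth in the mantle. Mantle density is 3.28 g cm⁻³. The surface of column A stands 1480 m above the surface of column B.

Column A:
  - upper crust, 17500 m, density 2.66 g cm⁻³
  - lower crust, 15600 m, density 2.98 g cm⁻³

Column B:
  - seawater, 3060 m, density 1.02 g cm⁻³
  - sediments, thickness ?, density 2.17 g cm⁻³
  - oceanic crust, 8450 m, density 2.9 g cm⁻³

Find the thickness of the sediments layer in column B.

Take the compensation level at the base of the deeper column (depth z_c below the surface of column A) and equate Σ ρ_i t_i down to z_c; mantle fills any gap and the z_c terms cancel.
Column A: 17500×2.66 + 15600×2.98 + (z_c − 33100)×3.28
Column B: 1480×0 + 3060×1.02 + x×2.17 + 8450×2.9 + (z_c − 1480 − 11510 − x)×3.28
The z_c×3.28 term appears on both sides and cancels. Collect the known terms of each column as K = Σ(ρt)_known − 3.28 × (depth of known layers): K_A = 93038 − 3.28×33100 = −15530; K_B = 27626.2 − 3.28×(1480 + 11510) = −14981.
Balance: K_A = K_B − x×(3.28 − 2.17), so x = (K_B − K_A)/(3.28 − 2.17) = 549/1.11 = 495 m.

495 m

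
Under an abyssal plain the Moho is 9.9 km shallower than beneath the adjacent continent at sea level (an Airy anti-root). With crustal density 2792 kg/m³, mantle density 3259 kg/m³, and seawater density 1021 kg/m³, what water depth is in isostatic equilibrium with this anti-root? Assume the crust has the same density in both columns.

2.61 km

Replacing a thickness d of crust by seawater at the top must be balanced by replacing crust with mantle at the base: d (ρ_c − ρ_w) = a (ρ_m − ρ_c).
d = a (ρ_m − ρ_c)/(ρ_c − ρ_w) = 9.9 km × 467/1771 = 2.61 km.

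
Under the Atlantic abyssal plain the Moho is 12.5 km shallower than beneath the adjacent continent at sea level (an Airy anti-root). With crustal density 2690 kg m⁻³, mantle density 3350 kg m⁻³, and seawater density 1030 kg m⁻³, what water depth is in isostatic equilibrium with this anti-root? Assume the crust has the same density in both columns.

Replacing a thickness d of crust by seawater at the top must be balanced by replacing crust with mantle at the base: d (ρ_c − ρ_w) = a (ρ_m − ρ_c).
d = a (ρ_m − ρ_c)/(ρ_c − ρ_w) = 12.5 km × 660/1660 = 4.97 km.

4.97 km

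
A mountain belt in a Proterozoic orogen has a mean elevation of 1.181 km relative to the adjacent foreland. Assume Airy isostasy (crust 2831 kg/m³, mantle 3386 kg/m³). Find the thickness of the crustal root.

6.02 km

For local isostatic compensation: the weight of the topography is balanced by the buoyancy of the root, ρ_c h = (ρ_m − ρ_c) r.
r = h · ρ_c / (ρ_m − ρ_c) = 1.181 km × 2831 / (3386 − 2831) = 6.02 km.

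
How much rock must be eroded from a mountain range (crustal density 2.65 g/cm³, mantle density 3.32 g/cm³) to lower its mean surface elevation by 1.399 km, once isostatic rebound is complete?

Net drop Δ = e − u = e − e ρ_c/ρ_m = e (ρ_m − ρ_c)/ρ_m.
e = Δ ρ_m/(ρ_m − ρ_c) = 1.399 km × 3.32/0.67 = 6.93 km.

6.93 km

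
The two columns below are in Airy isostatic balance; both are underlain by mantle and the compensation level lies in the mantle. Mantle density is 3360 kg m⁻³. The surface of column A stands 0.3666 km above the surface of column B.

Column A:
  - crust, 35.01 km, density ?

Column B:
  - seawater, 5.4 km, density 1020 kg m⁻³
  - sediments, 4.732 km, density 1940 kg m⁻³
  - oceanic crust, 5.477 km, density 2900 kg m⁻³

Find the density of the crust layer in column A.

Take the compensation level at the base of the deeper column (depth z_c below the surface of column A) and equate Σ ρ_i t_i down to z_c; mantle fills any gap and the z_c terms cancel.
Column A: 35.01×ρ + (z_c − 35.01)×3360
Column B: 0.3666×0 + 5.4×1020 + 4.732×1940 + 5.477×2900 + (z_c − 0.3666 − 15.609)×3360
The z_c×3360 term appears on both sides and cancels. Collect the known terms of each column as K = Σ(ρt)_known − 3360 × (depth of known layers): K_A = 0 − 3360×35.01 = −117633.6; K_B = 30571.38 − 3360×(0.3666 + 15.609) = −23106.636.
Balance: K_A + 35.01×ρ = K_B, so ρ = (K_B − K_A)/35.01 = 94527/35.01 = 2700 kg m⁻³.

2700 kg m⁻³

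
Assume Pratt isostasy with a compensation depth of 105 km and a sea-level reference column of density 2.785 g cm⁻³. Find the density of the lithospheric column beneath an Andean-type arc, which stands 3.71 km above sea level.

2.69 g cm⁻³

Pratt balance: ρ_ref D = ρ (D + h).
ρ = ρ_ref D/(D + h) = 2.785 × 105 km/(105 km + 3.71 km) = 2.69 g cm⁻³.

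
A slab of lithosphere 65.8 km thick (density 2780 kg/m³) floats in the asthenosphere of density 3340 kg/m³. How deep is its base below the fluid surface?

Draft d = t ρ_obj/ρ_fluid = 65.8 km × 2780/3340 = 54.8 km.

54.8 km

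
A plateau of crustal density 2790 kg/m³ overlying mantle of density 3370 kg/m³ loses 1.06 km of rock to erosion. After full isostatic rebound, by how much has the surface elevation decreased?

0.182 km

Rebound u = e ρ_c/ρ_m = 1.06 km × 2790/3370 = 0.8776 km.
Net surface drop = e − u = 1.06 km − 0.8776 km = e (ρ_m − ρ_c)/ρ_m = 0.182 km.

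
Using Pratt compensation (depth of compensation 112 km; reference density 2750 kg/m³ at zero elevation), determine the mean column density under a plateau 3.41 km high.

Pratt balance: ρ_ref D = ρ (D + h).
ρ = ρ_ref D/(D + h) = 2750 × 112 km/(112 km + 3.41 km) = 2670 kg/m³.

2670 kg/m³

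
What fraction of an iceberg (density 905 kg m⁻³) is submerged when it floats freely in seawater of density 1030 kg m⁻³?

0.879

Submerged fraction = ρ_obj/ρ_fluid = 905/1030 = 0.879.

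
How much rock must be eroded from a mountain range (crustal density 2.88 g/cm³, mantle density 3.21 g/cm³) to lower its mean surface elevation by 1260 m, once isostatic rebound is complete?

Net drop Δ = e − u = e − e ρ_c/ρ_m = e (ρ_m − ρ_c)/ρ_m.
e = Δ ρ_m/(ρ_m − ρ_c) = 1260 m × 3.21/0.33 = 12300 m.

12300 m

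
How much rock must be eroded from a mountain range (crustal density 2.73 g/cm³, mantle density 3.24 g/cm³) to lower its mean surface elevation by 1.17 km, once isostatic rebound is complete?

Net drop Δ = e − u = e − e ρ_c/ρ_m = e (ρ_m − ρ_c)/ρ_m.
e = Δ ρ_m/(ρ_m − ρ_c) = 1.17 km × 3.24/0.51 = 7.43 km.

7.43 km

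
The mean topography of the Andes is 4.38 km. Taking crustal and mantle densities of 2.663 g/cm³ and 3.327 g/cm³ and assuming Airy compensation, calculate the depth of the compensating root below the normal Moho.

17.6 km

By Archimedes' principle applied to the lithosphere: the weight of the topography is balanced by the buoyancy of the root, ρ_c h = (ρ_m − ρ_c) r.
r = h · ρ_c / (ρ_m − ρ_c) = 4.38 km × 2.663 / (3.327 − 2.663) = 17.6 km.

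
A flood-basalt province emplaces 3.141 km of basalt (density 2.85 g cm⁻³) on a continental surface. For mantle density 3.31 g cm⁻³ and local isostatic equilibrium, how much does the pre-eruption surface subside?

Subaerial loading: s = t ρ_load / ρ_m.
s = 3.141 km × 2.85/3.31 = 2.7 km.

2.7 km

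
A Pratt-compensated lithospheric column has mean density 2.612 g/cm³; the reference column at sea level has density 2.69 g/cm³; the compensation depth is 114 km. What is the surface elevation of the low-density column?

3.4 km

ρ_ref D = ρ (D + h) → h = D (ρ_ref − ρ)/ρ.
h = 114 km × (2.69 − 2.612)/2.612 = 3.4 km.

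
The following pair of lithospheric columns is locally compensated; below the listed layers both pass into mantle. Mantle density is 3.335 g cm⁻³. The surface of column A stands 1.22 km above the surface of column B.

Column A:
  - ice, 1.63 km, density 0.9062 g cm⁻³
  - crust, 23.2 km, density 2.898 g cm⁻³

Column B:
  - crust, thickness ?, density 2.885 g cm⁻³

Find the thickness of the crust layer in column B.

Take the compensation level at the base of the deeper column (depth z_c below the surface of column A) and equate Σ ρ_i t_i down to z_c; mantle fills any gap and the z_c terms cancel.
Column A: 1.63×0.9062 + 23.2×2.898 + (z_c − 24.83)×3.335
Column B: 1.22×0 + x×2.885 + (z_c − 1.22 − 0 − x)×3.335
The z_c×3.335 term appears on both sides and cancels. Collect the known terms of each column as K = Σ(ρt)_known − 3.335 × (depth of known layers): K_A = 68.710706 − 3.335×24.83 = −14.097344; K_B = 0 − 3.335×(1.22 + 0) = −4.0687.
Balance: K_A = K_B − x×(3.335 − 2.885), so x = (K_B − K_A)/(3.335 − 2.885) = 10.0286/0.45 = 22.3 km.

22.3 km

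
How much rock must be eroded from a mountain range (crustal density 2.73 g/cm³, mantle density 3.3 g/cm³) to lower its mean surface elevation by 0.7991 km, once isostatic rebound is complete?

4.63 km

Net drop Δ = e − u = e − e ρ_c/ρ_m = e (ρ_m − ρ_c)/ρ_m.
e = Δ ρ_m/(ρ_m − ρ_c) = 0.7991 km × 3.3/0.57 = 4.63 km.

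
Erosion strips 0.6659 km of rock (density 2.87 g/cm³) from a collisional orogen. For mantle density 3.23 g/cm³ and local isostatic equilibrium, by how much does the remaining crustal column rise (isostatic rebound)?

Unloading: uplift u = e ρ_c/ρ_m = 0.6659 km × 2.87/3.23 = 0.592 km.

0.592 km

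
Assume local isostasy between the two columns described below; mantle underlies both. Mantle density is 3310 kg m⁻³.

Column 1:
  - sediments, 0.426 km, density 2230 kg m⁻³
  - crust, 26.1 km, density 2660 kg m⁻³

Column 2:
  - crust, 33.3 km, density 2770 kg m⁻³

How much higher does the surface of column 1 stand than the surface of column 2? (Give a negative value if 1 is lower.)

For any compensation level in the mantle, the mantle terms cancel and isostasy reduces to e = (Σt_1 − Σt_2) − (Σ(ρt)_1 − Σ(ρt)_2) / ρ_m.
Σt_1 = 26.526 km; Σt_2 = 33.3 km; Σ(ρt)_1 = 70375.98; Σ(ρt)_2 = 92241 (in km·kg m⁻³).
e = (26.526 − 33.3) − (70375.98 − 92241) / 3310 = −0.168 km.

−0.168 km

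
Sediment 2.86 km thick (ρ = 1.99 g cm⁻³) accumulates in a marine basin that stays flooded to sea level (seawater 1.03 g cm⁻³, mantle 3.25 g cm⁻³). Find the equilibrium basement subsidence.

Submarine loading: the sediment displaces seawater, and the subsidence is in turn flooded, so s (ρ_m − ρ_w) = t (ρ_sed − ρ_w).
s = 2.86 km × (1.99 − 1.03) / (3.25 − 1.03) = 1.24 km.

1.24 km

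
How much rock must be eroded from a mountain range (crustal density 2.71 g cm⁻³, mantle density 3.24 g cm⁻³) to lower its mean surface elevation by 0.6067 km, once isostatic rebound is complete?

3.71 km

Net drop Δ = e − u = e − e ρ_c/ρ_m = e (ρ_m − ρ_c)/ρ_m.
e = Δ ρ_m/(ρ_m − ρ_c) = 0.6067 km × 3.24/0.53 = 3.71 km.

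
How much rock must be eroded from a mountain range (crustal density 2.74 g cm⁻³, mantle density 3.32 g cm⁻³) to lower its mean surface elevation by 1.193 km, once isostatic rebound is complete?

Net drop Δ = e − u = e − e ρ_c/ρ_m = e (ρ_m − ρ_c)/ρ_m.
e = Δ ρ_m/(ρ_m − ρ_c) = 1.193 km × 3.32/0.58 = 6.83 km.

6.83 km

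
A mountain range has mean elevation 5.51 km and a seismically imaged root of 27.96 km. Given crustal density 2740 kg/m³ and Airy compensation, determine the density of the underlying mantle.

Airy balance: ρ_c h = (ρ_m − ρ_c) r → ρ_m = ρ_c (1 + h/r).
ρ_m = 2740 × (1 + 5.51 km/27.96 km) = 3280 kg/m³.

3280 kg/m³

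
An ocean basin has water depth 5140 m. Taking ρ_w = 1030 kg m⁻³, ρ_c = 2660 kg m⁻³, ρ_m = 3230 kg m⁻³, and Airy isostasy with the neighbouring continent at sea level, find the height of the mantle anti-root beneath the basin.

By Archimedes' principle applied to the lithosphere: replacing crust with seawater at the top is compensated by replacing crust with mantle at the base: d (ρ_c − ρ_w) = a (ρ_m − ρ_c).
a = d (ρ_c − ρ_w)/(ρ_m − ρ_c) = 5140 m × 1630/570 = 14700 m.

14700 m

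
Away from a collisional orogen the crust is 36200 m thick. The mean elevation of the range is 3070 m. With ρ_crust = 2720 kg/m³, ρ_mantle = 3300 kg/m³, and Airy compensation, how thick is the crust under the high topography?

53700 m

Root depth r = h ρ_c / (ρ_m − ρ_c) = 3070 m × 2720 / 580 = 14400 m.
Total thickness = T + h + r = 36200 m + 3070 m + 14400 m = 53700 m.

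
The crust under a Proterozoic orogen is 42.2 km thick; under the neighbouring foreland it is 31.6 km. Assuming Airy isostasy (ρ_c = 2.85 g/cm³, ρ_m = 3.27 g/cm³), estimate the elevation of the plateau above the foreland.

Excess crust Δ = 42.2 km − 31.6 km = 10.6 km, split between elevation h and root r with h + r = Δ.
Airy balance ρ_c h = (ρ_m − ρ_c) r gives r = h ρ_c/(ρ_m − ρ_c), so h (1 + ρ_c/(ρ_m − ρ_c)) = Δ, i.e. h = Δ (ρ_m − ρ_c)/ρ_m.
h = 10.6 km × 0.42/3.27 = 1.36 km.

1.36 km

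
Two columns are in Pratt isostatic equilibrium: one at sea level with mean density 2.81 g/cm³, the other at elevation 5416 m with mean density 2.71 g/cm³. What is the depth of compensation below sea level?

147000 m

ρ_ref D = ρ (D + h) → D (ρ_ref − ρ) = ρ h.
D = ρ h/(ρ_ref − ρ) = 2.71 × 5416 m/(2.81 − 2.71) = 147000 m.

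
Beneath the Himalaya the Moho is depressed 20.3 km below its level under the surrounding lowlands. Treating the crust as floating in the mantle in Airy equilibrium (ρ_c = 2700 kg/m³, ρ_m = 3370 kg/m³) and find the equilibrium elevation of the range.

For local isostatic compensation: ρ_c h = (ρ_m − ρ_c) r.
h = r (ρ_m − ρ_c) / ρ_c = 20.3 km × (3370 − 2700) / 2700 = 5.04 km.

5.04 km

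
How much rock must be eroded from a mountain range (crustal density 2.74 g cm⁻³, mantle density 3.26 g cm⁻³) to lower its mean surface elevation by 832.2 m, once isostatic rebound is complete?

5220 m

Net drop Δ = e − u = e − e ρ_c/ρ_m = e (ρ_m − ρ_c)/ρ_m.
e = Δ ρ_m/(ρ_m − ρ_c) = 832.2 m × 3.26/0.52 = 5220 m.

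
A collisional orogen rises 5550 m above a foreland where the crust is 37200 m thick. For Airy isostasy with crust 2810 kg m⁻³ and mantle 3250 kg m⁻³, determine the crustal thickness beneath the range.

78200 m

Root depth r = h ρ_c / (ρ_m − ρ_c) = 5550 m × 2810 / 440 = 35440 m.
Total thickness = T + h + r = 37200 m + 5550 m + 35440 m = 78200 m.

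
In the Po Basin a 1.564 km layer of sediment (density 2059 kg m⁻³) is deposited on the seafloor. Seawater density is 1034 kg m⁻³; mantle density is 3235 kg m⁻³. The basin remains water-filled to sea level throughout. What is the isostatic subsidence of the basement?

Submarine loading: the sediment displaces seawater, and the subsidence is in turn flooded, so s (ρ_m − ρ_w) = t (ρ_sed − ρ_w).
s = 1.564 km × (2059 − 1034) / (3235 − 1034) = 0.728 km.

0.728 km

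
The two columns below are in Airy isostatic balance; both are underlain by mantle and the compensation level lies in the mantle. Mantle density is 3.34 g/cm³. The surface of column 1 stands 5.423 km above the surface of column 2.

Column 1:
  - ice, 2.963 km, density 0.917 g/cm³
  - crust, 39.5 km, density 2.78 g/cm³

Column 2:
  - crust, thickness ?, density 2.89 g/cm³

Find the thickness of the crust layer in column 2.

Take the compensation level at the base of the deeper column (depth z_c below the surface of column 1) and equate Σ ρ_i t_i down to z_c; mantle fills any gap and the z_c terms cancel.
Column 1: 2.963×0.917 + 39.5×2.78 + (z_c − 42.463)×3.34
Column 2: 5.423×0 + x×2.89 + (z_c − 5.423 − 0 − x)×3.34
The z_c×3.34 term appears on both sides and cancels. Collect the known terms of each column as K = Σ(ρt)_known − 3.34 × (depth of known layers): K_1 = 112.527071 − 3.34×42.463 = −29.299349; K_2 = 0 − 3.34×(5.423 + 0) = −18.11282.
Balance: K_1 = K_2 − x×(3.34 − 2.89), so x = (K_2 − K_1)/(3.34 − 2.89) = 11.1865/0.45 = 24.9 km.

24.9 km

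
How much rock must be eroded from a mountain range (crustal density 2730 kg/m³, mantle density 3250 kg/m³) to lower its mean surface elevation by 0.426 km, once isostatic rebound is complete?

2.66 km

Net drop Δ = e − u = e − e ρ_c/ρ_m = e (ρ_m − ρ_c)/ρ_m.
e = Δ ρ_m/(ρ_m − ρ_c) = 0.426 km × 3250/520 = 2.66 km.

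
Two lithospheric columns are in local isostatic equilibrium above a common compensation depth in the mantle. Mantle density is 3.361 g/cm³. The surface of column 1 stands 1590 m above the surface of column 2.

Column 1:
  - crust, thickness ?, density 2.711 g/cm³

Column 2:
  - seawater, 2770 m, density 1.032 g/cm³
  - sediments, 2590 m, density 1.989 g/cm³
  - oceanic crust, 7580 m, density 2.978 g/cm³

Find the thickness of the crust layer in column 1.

28100 m

Take the compensation level at the base of the deeper column (depth z_c below the surface of column 1) and equate Σ ρ_i t_i down to z_c; mantle fills any gap and the z_c terms cancel.
Column 1: x×2.711 + (z_c − 0 − x)×3.361
Column 2: 1590×0 + 2770×1.032 + 2590×1.989 + 7580×2.978 + (z_c − 1590 − 12940)×3.361
The z_c×3.361 term appears on both sides and cancels. Collect the known terms of each column as K = Σ(ρt)_known − 3.361 × (depth of known layers): K_1 = 0 − 3.361×0 = 0; K_2 = 30583.39 − 3.361×(1590 + 12940) = −18251.94.
Balance: K_1 − x×(3.361 − 2.711) = K_2, so x = (K_1 − K_2)/(3.361 − 2.711) = 18251.9/0.65 = 28100 m.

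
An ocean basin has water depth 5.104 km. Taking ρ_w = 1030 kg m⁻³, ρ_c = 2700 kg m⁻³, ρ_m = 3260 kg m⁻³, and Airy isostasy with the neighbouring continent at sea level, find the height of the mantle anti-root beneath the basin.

15.2 km

Balancing pressure at the compensation depth: replacing crust with seawater at the top is compensated by replacing crust with mantle at the base: d (ρ_c − ρ_w) = a (ρ_m − ρ_c).
a = d (ρ_c − ρ_w)/(ρ_m − ρ_c) = 5.104 km × 1670/560 = 15.2 km.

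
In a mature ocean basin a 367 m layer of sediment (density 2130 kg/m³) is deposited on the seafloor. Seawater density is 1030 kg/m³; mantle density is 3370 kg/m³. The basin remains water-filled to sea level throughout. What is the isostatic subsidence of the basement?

Submarine loading: the sediment displaces seawater, and the subsidence is in turn flooded, so s (ρ_m − ρ_w) = t (ρ_sed − ρ_w).
s = 367 m × (2130 − 1030) / (3370 − 1030) = 173 m.

173 m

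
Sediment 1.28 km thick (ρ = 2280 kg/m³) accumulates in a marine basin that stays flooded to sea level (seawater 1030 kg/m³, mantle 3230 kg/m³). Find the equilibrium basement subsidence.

Submarine loading: the sediment displaces seawater, and the subsidence is in turn flooded, so s (ρ_m − ρ_w) = t (ρ_sed − ρ_w).
s = 1.28 km × (2280 − 1030) / (3230 − 1030) = 0.727 km.

0.727 km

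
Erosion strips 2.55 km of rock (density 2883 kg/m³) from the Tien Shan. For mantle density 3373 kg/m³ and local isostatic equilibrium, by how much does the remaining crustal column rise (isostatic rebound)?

2.18 km

Unloading: uplift u = e ρ_c/ρ_m = 2.55 km × 2883/3373 = 2.18 km.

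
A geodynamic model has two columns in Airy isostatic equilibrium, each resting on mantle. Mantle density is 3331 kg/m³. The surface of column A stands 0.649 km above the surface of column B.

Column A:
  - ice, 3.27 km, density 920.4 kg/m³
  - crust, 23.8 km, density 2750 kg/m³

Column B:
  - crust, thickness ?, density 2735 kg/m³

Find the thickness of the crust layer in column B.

Take the compensation level at the base of the deeper column (depth z_c below the surface of column A) and equate Σ ρ_i t_i down to z_c; mantle fills any gap and the z_c terms cancel.
Column A: 3.27×920.4 + 23.8×2750 + (z_c − 27.07)×3331
Column B: 0.649×0 + x×2735 + (z_c − 0.649 − 0 − x)×3331
The z_c×3331 term appears on both sides and cancels. Collect the known terms of each column as K = Σ(ρt)_known − 3331 × (depth of known layers): K_A = 68459.708 − 3331×27.07 = −21710.462; K_B = 0 − 3331×(0.649 + 0) = −2161.819.
Balance: K_A = K_B − x×(3331 − 2735), so x = (K_B − K_A)/(3331 − 2735) = 19548.6/596 = 32.8 km.

32.8 km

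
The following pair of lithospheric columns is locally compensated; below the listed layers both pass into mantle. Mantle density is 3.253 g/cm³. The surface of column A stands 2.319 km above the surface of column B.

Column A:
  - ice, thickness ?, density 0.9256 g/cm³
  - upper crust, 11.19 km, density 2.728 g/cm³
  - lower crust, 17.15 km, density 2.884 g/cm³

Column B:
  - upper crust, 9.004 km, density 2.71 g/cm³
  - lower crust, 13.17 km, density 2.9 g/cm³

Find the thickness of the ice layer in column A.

Take the compensation level at the base of the deeper column (depth z_c below the surface of column A) and equate Σ ρ_i t_i down to z_c; mantle fills any gap and the z_c terms cancel.
Column A: x×0.9256 + 11.19×2.728 + 17.15×2.884 + (z_c − 28.34 − x)×3.253
Column B: 2.319×0 + 9.004×2.71 + 13.17×2.9 + (z_c − 2.319 − 22.174)×3.253
The z_c×3.253 term appears on both sides and cancels. Collect the known terms of each column as K = Σ(ρt)_known − 3.253 × (depth of known layers): K_A = 79.98692 − 3.253×28.34 = −12.2031; K_B = 62.59384 − 3.253×(2.319 + 22.174) = −17.081889.
Balance: K_A − x×(3.253 − 0.9256) = K_B, so x = (K_A − K_B)/(3.253 − 0.9256) = 4.87879/2.3274 = 2.1 km.

2.1 km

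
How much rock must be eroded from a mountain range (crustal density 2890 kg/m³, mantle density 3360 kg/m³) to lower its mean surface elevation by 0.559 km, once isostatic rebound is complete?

4 km

Net drop Δ = e − u = e − e ρ_c/ρ_m = e (ρ_m − ρ_c)/ρ_m.
e = Δ ρ_m/(ρ_m − ρ_c) = 0.559 km × 3360/470 = 4 km.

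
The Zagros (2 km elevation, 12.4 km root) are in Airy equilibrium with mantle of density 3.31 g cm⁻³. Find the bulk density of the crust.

2.85 g cm⁻³

ρ_c h = (ρ_m − ρ_c) r → ρ_c (h + r) = ρ_m r → ρ_c = ρ_m r / (h + r).
ρ_c = 3.31 × 12.4 km / (2 km + 12.4 km) = 2.85 g cm⁻³.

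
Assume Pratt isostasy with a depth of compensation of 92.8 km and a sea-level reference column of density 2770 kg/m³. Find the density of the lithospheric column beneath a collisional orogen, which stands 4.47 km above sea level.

Pratt balance: ρ_ref D = ρ (D + h).
ρ = ρ_ref D/(D + h) = 2770 × 92.8 km/(92.8 km + 4.47 km) = 2640 kg/m³.

2640 kg/m³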